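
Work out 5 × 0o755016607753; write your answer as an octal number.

0o4641111647627

Multiply each base-8 digit by 5, carrying:
  3×5 = 15 → write 7 carry 1
  5×5+1 = 26 → write 2 carry 3
  7×5+3 = 38 → write 6 carry 4
  7×5+4 = 39 → write 7 carry 4
  0×5+4 = 4 → write 4
  6×5 = 30 → write 6 carry 3
  6×5+3 = 33 → write 1 carry 4
  1×5+4 = 9 → write 1 carry 1
  0×5+1 = 1 → write 1
  5×5 = 25 → write 1 carry 3
  5×5+3 = 28 → write 4 carry 3
  7×5+3 = 38 → write 6 carry 4
  remaining carry: 4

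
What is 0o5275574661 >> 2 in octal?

0o1257337154

2 bits is not a whole number of base-8 digits; in binary: 101010111101101111100110110001 >> 2 = 1010101111011011111001101100.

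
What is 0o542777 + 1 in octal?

The trailing 3 digits are 7 (max in base 8), so adding 1 cascades: they roll to 0 and the next digit up increments.

0o543000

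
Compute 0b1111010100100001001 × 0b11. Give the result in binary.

0b101101111101100011011

Multiply each base-2 digit by 3, carrying:
  1×3 = 3 → write 1 carry 1
  0×3+1 = 1 → write 1
  0×3 = 0 → write 0
  1×3 = 3 → write 1 carry 1
  0×3+1 = 1 → write 1
  0×3 = 0 → write 0
  0×3 = 0 → write 0
  0×3 = 0 → write 0
  1×3 = 3 → write 1 carry 1
  0×3+1 = 1 → write 1
  0×3 = 0 → write 0
  1×3 = 3 → write 1 carry 1
  0×3+1 = 1 → write 1
  1×3 = 3 → write 1 carry 1
  0×3+1 = 1 → write 1
  1×3 = 3 → write 1 carry 1
  1×3+1 = 4 → write 0 carry 2
  1×3+2 = 5 → write 1 carry 2
  1×3+2 = 5 → write 1 carry 2
  remaining carry: 10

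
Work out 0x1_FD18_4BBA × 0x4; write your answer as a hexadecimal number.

0x7F4612EE8

Multiply each base-16 digit by 4, carrying:
  A×4 = 40 → write 8 carry 2
  B×4+2 = 46 → write E carry 2
  B×4+2 = 46 → write E carry 2
  4×4+2 = 18 → write 2 carry 1
  8×4+1 = 33 → write 1 carry 2
  1×4+2 = 6 → write 6
  D×4 = 52 → write 4 carry 3
  F×4+3 = 63 → write F carry 3
  1×4+3 = 7 → write 7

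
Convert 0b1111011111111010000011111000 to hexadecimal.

0xf7fa0f8

Group the bits into nibbles: 1111 0111 1111 1010 0000 1111 1000 → f7fa0f8.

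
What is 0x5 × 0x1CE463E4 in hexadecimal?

Multiply each base-16 digit by 5, carrying:
  4×5 = 20 → write 4 carry 1
  E×5+1 = 71 → write 7 carry 4
  3×5+4 = 19 → write 3 carry 1
  6×5+1 = 31 → write F carry 1
  4×5+1 = 21 → write 5 carry 1
  E×5+1 = 71 → write 7 carry 4
  C×5+4 = 64 → write 0 carry 4
  1×5+4 = 9 → write 9

0x9075F374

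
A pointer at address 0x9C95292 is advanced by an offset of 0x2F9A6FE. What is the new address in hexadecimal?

Add column by column in base 16, right to left:
  2+E = 0 carry 1
  9+F+1 = 9 carry 1
  2+6+1 = 9
  5+A = F
  9+9 = 2 carry 1
  C+F+1 = C carry 1
  9+2+1 = C

0xCC2F990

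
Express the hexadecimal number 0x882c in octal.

0o104054

Expand each hex digit to 4 bits: 8=1000 8=1000 2=0010 c=1100.
Group the bits in threes: 001 000 100 000 101 100 → 104054.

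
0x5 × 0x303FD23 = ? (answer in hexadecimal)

Multiply each base-16 digit by 5, carrying:
  3×5 = 15 → write F
  2×5 = 10 → write A
  D×5 = 65 → write 1 carry 4
  F×5+4 = 79 → write F carry 4
  3×5+4 = 19 → write 3 carry 1
  0×5+1 = 1 → write 1
  3×5 = 15 → write F

0xF13F1AF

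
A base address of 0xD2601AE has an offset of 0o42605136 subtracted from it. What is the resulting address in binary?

0xD2601AE = 0b1101001001100000000110101110 in binary.
0o42605136 = 0b100010110000101001011110 in binary.
Subtract column by column in base 2:
  0-0 → 0
  1-1 → 0
  1-1 → 0
  1-1 → 0
  0-1 → 1 (borrow)
  1-0-1 → 0
  0-1 → 1 (borrow)
  1-0-1 → 0
  1-0 → 1
  0-1 → 1 (borrow)
  0-0-1 → 1 (borrow)
  0-1-1 → 0 (borrow)
  0-0-1 → 1 (borrow)
  0-0-1 → 1 (borrow)
  0-0-1 → 1 (borrow)
  0-0-1 → 1 (borrow)
  0-1-1 → 0 (borrow)
  1-1-1 → 1 (borrow)
  1-0-1 → 0
  0-1 → 1 (borrow)
  0-0-1 → 1 (borrow)
  1-0-1 → 0
  0-0 → 0
  0-1 → 1 (borrow)
  1-0-1 → 0
  0-0 → 0
  1-0 → 1
  1-0 → 1

0b1100100110101111011101010000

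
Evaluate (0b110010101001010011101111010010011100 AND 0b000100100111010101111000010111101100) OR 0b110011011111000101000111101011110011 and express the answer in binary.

0b110010101001010011101111010010011100 AND 0b000100100111010101111000010111101100 = 0b000000100001010001101000010010001100.
Then OR with 0b110011011111000101000111101011110011.

0b110011111111010101101111111011111111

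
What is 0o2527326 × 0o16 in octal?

Multiply each base-8 digit by 14, carrying:
  6×14 = 84 → write 4 carry 10
  2×14+10 = 38 → write 6 carry 4
  3×14+4 = 46 → write 6 carry 5
  7×14+5 = 103 → write 7 carry 12
  2×14+12 = 40 → write 0 carry 5
  5×14+5 = 75 → write 3 carry 9
  2×14+9 = 37 → write 5 carry 4
  remaining carry: 4

0o45307664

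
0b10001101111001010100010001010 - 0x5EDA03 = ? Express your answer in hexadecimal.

0x115DCE87

0b10001101111001010100010001010 = 0x11BCA88A in hexadecimal.
Subtract column by column in base 16:
  A-3 → 7
  8-0 → 8
  8-A → E (borrow)
  A-D-1 → C (borrow)
  C-E-1 → D (borrow)
  B-5-1 → 5
  1-0 → 1
  1-0 → 1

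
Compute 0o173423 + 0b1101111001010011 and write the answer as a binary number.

0b11101010101100110

0o173423 = 0b1111011100010011 in binary.
Add column by column in base 2, right to left:
  1+1 = 0 carry 1
  1+1+1 = 1 carry 1
  0+0+1 = 1
  0+0 = 0
  1+1 = 0 carry 1
  0+0+1 = 1
  0+1 = 1
  0+0 = 0
  1+0 = 1
  1+1 = 0 carry 1
  1+1+1 = 1 carry 1
  0+1+1 = 0 carry 1
  1+1+1 = 1 carry 1
  1+0+1 = 0 carry 1
  1+1+1 = 1 carry 1
  1+1+1 = 1 carry 1
  final carry 1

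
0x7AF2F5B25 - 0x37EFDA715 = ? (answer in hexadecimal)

0x43031B410

Subtract column by column in base 16:
  5-5 → 0
  2-1 → 1
  B-7 → 4
  5-A → B (borrow)
  F-D-1 → 1
  2-F → 3 (borrow)
  F-E-1 → 0
  A-7 → 3
  7-3 → 4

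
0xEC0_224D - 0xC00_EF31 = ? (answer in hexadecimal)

0x2BF331C

Subtract column by column in base 16:
  D-1 → C
  4-3 → 1
  2-F → 3 (borrow)
  2-E-1 → 3 (borrow)
  0-0-1 → F (borrow)
  C-0-1 → B
  E-C → 2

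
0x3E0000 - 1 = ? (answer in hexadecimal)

0x3DFFFF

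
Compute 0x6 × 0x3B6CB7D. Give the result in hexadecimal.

Multiply each base-16 digit by 6, carrying:
  D×6 = 78 → write E carry 4
  7×6+4 = 46 → write E carry 2
  B×6+2 = 68 → write 4 carry 4
  C×6+4 = 76 → write C carry 4
  6×6+4 = 40 → write 8 carry 2
  B×6+2 = 68 → write 4 carry 4
  3×6+4 = 22 → write 6 carry 1
  remaining carry: 1

0x1648C4EE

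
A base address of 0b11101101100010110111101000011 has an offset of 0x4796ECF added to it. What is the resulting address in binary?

0b100010001010101101111000010010

0x4796ECF = 0b100011110010110111011001111 in binary.
Add column by column in base 2, right to left:
  1+1 = 0 carry 1
  1+1+1 = 1 carry 1
  0+1+1 = 0 carry 1
  0+1+1 = 0 carry 1
  0+0+1 = 1
  0+0 = 0
  1+1 = 0 carry 1
  0+1+1 = 0 carry 1
  1+0+1 = 0 carry 1
  1+1+1 = 1 carry 1
  1+1+1 = 1 carry 1
  1+1+1 = 1 carry 1
  0+0+1 = 1
  1+1 = 0 carry 1
  1+1+1 = 1 carry 1
  0+0+1 = 1
  1+1 = 0 carry 1
  0+0+1 = 1
  0+0 = 0
  0+1 = 1
  1+1 = 0 carry 1
  1+1+1 = 1 carry 1
  0+1+1 = 0 carry 1
  1+0+1 = 0 carry 1
  1+0+1 = 0 carry 1
  0+0+1 = 1
  1+1 = 0 carry 1
  1+0+1 = 0 carry 1
  1+0+1 = 0 carry 1
  final carry 1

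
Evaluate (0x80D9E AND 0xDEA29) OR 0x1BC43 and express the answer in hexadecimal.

0x9BC4B

0x80D9E AND 0xDEA29 = 0x80808.
Then OR with 0x1BC43.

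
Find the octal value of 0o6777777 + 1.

0o7000000

The trailing 6 digits are 7 (max in base 8), so adding 1 cascades: they roll to 0 and the next digit up increments.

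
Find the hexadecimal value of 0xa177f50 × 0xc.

Multiply each base-16 digit by 12, carrying:
  0×12 = 0 → write 0
  5×12 = 60 → write c carry 3
  f×12+3 = 183 → write 7 carry 11
  7×12+11 = 95 → write f carry 5
  7×12+5 = 89 → write 9 carry 5
  1×12+5 = 17 → write 1 carry 1
  a×12+1 = 121 → write 9 carry 7
  remaining carry: 7

0x7919f7c0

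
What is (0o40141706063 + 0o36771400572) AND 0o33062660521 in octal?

0o33022200401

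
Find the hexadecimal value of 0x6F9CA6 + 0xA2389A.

Add column by column in base 16, right to left:
  6+A = 0 carry 1
  A+9+1 = 4 carry 1
  C+8+1 = 5 carry 1
  9+3+1 = D
  F+2 = 1 carry 1
  6+A+1 = 1 carry 1
  final carry 1

0x111D540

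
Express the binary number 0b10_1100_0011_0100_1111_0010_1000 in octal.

Group the bits in threes: 010 110 000 110 100 111 100 101 000 → 260647450.

0o260647450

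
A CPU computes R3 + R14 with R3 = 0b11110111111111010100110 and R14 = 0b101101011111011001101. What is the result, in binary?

Add column by column in base 2, right to left:
  0+1 = 1
  1+0 = 1
  1+1 = 0 carry 1
  0+1+1 = 0 carry 1
  0+0+1 = 1
  1+0 = 1
  0+1 = 1
  1+1 = 0 carry 1
  0+0+1 = 1
  1+1 = 0 carry 1
  1+1+1 = 1 carry 1
  1+1+1 = 1 carry 1
  1+1+1 = 1 carry 1
  1+1+1 = 1 carry 1
  1+0+1 = 0 carry 1
  1+1+1 = 1 carry 1
  1+0+1 = 0 carry 1
  1+1+1 = 1 carry 1
  0+1+1 = 0 carry 1
  1+0+1 = 0 carry 1
  1+1+1 = 1 carry 1
  1+0+1 = 0 carry 1
  1+0+1 = 0 carry 1
  final carry 1

0b100100101011110101110011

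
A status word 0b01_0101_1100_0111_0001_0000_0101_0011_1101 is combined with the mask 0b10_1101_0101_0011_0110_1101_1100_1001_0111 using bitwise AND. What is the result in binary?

AND bit by bit (1 only where both bits are 1):
  0101011100011100010000010100111101
& 1011010101001101101101110010010111
= 0001010100001100000000010000010101

0b0001010100001100000000010000010101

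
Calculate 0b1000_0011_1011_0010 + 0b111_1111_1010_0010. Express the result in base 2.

0b10000001101010100

Add column by column in base 2, right to left:
  0+0 = 0
  1+1 = 0 carry 1
  0+0+1 = 1
  0+0 = 0
  1+0 = 1
  1+1 = 0 carry 1
  0+0+1 = 1
  1+1 = 0 carry 1
  1+1+1 = 1 carry 1
  1+1+1 = 1 carry 1
  0+1+1 = 0 carry 1
  0+1+1 = 0 carry 1
  0+1+1 = 0 carry 1
  0+1+1 = 0 carry 1
  0+1+1 = 0 carry 1
  1+0+1 = 0 carry 1
  final carry 1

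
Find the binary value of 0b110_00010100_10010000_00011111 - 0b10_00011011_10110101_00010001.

Subtract column by column in base 2:
  1-1 → 0
  1-0 → 1
  1-0 → 1
  1-0 → 1
  1-1 → 0
  0-0 → 0
  0-0 → 0
  0-0 → 0
  0-1 → 1 (borrow)
  0-0-1 → 1 (borrow)
  0-1-1 → 0 (borrow)
  0-0-1 → 1 (borrow)
  1-1-1 → 1 (borrow)
  0-1-1 → 0 (borrow)
  0-0-1 → 1 (borrow)
  1-1-1 → 1 (borrow)
  0-1-1 → 0 (borrow)
  0-1-1 → 0 (borrow)
  1-0-1 → 0
  0-1 → 1 (borrow)
  1-1-1 → 1 (borrow)
  0-0-1 → 1 (borrow)
  0-0-1 → 1 (borrow)
  0-0-1 → 1 (borrow)
  0-0-1 → 1 (borrow)
  1-1-1 → 1 (borrow)
  1-0-1 → 0

0b11111110001101101100001110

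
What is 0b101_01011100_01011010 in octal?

0o1256132

Group the bits in threes: 001 010 101 110 001 011 010 → 1256132.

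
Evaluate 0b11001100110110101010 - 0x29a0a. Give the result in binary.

0b10100011001110100000

0x29a0a = 0b101001101000001010 in binary.
Subtract column by column in base 2:
  0-0 → 0
  1-1 → 0
  0-0 → 0
  1-1 → 0
  0-0 → 0
  1-0 → 1
  0-0 → 0
  1-0 → 1
  1-0 → 1
  0-1 → 1 (borrow)
  1-0-1 → 0
  1-1 → 0
  0-1 → 1 (borrow)
  0-0-1 → 1 (borrow)
  1-0-1 → 0
  1-1 → 0
  0-0 → 0
  0-1 → 1 (borrow)
  1-0-1 → 0
  1-0 → 1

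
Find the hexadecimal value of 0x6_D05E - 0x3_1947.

Subtract column by column in base 16:
  E-7 → 7
  5-4 → 1
  0-9 → 7 (borrow)
  D-1-1 → B
  6-3 → 3

0x3B717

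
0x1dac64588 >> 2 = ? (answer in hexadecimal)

2 bits is not a whole number of base-16 digits; in binary: 111011010110001100100010110001000 >> 2 = 1110110101100011001000101100010.

0x76b19162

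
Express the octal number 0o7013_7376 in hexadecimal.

Each octal digit is 3 bits: 7=111 0=000 1=001 3=011 7=111 3=011 7=111 6=110.
Group the bits into nibbles: 1110 0000 1011 1110 1111 1110 → e0befe.

0xe0befe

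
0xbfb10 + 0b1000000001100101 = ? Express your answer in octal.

0xbfb10 = 0o2775420 in octal.
0b1000000001100101 = 0o100145 in octal.
Add column by column in base 8, right to left:
  0+5 = 5
  2+4 = 6
  4+1 = 5
  5+0 = 5
  7+0 = 7
  7+1 = 0 carry 1
  2+0+1 = 3

0o3075565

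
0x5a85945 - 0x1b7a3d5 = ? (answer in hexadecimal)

Subtract column by column in base 16:
  5-5 → 0
  4-d → 7 (borrow)
  9-3-1 → 5
  5-a → b (borrow)
  8-7-1 → 0
  a-b → f (borrow)
  5-1-1 → 3

0x3f0b570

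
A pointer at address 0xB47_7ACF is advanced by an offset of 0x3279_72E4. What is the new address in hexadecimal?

0x3DC0EDB3

Add column by column in base 16, right to left:
  F+4 = 3 carry 1
  C+E+1 = B carry 1
  A+2+1 = D
  7+7 = E
  7+9 = 0 carry 1
  4+7+1 = C
  B+2 = D
  0+3 = 3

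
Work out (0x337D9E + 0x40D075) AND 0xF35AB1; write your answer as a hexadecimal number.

0x704A11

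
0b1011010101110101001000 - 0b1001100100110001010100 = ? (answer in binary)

Subtract column by column in base 2:
  0-0 → 0
  0-0 → 0
  0-1 → 1 (borrow)
  1-0-1 → 0
  0-1 → 1 (borrow)
  0-0-1 → 1 (borrow)
  1-1-1 → 1 (borrow)
  0-0-1 → 1 (borrow)
  1-0-1 → 0
  0-0 → 0
  1-1 → 0
  1-1 → 0
  1-0 → 1
  0-0 → 0
  1-1 → 0
  0-0 → 0
  1-0 → 1
  0-1 → 1 (borrow)
  1-1-1 → 1 (borrow)
  1-0-1 → 0
  0-0 → 0
  1-1 → 0

0b1110001000011110100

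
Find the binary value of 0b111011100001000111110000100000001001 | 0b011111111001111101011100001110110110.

0b111111111001111111111100101110111111

OR bit by bit (1 where either bit is 1):
  111011100001000111110000100000001001
| 011111111001111101011100001110110110
= 111111111001111111111100101110111111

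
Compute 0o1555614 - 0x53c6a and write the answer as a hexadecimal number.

0o1555614 = 0x6db8c in hexadecimal.
Subtract column by column in base 16:
  c-a → 2
  8-6 → 2
  b-c → f (borrow)
  d-3-1 → 9
  6-5 → 1

0x19f22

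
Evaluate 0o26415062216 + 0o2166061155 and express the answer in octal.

Add column by column in base 8, right to left:
  6+5 = 3 carry 1
  1+5+1 = 7
  2+1 = 3
  2+1 = 3
  6+6 = 4 carry 1
  0+0+1 = 1
  5+6 = 3 carry 1
  1+6+1 = 0 carry 1
  4+1+1 = 6
  6+2 = 0 carry 1
  2+0+1 = 3

0o30603143373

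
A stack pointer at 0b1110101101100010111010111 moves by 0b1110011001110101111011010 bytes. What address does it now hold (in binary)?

0b11101000111011000110110001

Add column by column in base 2, right to left:
  1+0 = 1
  1+1 = 0 carry 1
  1+0+1 = 0 carry 1
  0+1+1 = 0 carry 1
  1+1+1 = 1 carry 1
  0+0+1 = 1
  1+1 = 0 carry 1
  1+1+1 = 1 carry 1
  1+1+1 = 1 carry 1
  0+1+1 = 0 carry 1
  1+0+1 = 0 carry 1
  0+1+1 = 0 carry 1
  0+0+1 = 1
  0+1 = 1
  1+1 = 0 carry 1
  1+1+1 = 1 carry 1
  0+0+1 = 1
  1+0 = 1
  1+1 = 0 carry 1
  0+1+1 = 0 carry 1
  1+0+1 = 0 carry 1
  0+0+1 = 1
  1+1 = 0 carry 1
  1+1+1 = 1 carry 1
  1+1+1 = 1 carry 1
  final carry 1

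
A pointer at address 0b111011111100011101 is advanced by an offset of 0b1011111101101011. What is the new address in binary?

0b1000111111010001000

Add column by column in base 2, right to left:
  1+1 = 0 carry 1
  0+1+1 = 0 carry 1
  1+0+1 = 0 carry 1
  1+1+1 = 1 carry 1
  1+0+1 = 0 carry 1
  0+1+1 = 0 carry 1
  0+1+1 = 0 carry 1
  0+0+1 = 1
  1+1 = 0 carry 1
  1+1+1 = 1 carry 1
  1+1+1 = 1 carry 1
  1+1+1 = 1 carry 1
  1+1+1 = 1 carry 1
  1+1+1 = 1 carry 1
  0+0+1 = 1
  1+1 = 0 carry 1
  1+0+1 = 0 carry 1
  1+0+1 = 0 carry 1
  final carry 1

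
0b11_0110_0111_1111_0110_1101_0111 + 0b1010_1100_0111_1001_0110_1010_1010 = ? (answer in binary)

Add column by column in base 2, right to left:
  1+0 = 1
  1+1 = 0 carry 1
  1+0+1 = 0 carry 1
  0+1+1 = 0 carry 1
  1+0+1 = 0 carry 1
  0+1+1 = 0 carry 1
  1+0+1 = 0 carry 1
  1+1+1 = 1 carry 1
  0+0+1 = 1
  1+1 = 0 carry 1
  1+1+1 = 1 carry 1
  0+0+1 = 1
  1+1 = 0 carry 1
  1+0+1 = 0 carry 1
  1+0+1 = 0 carry 1
  1+1+1 = 1 carry 1
  1+1+1 = 1 carry 1
  1+1+1 = 1 carry 1
  1+1+1 = 1 carry 1
  0+0+1 = 1
  0+0 = 0
  1+0 = 1
  1+1 = 0 carry 1
  0+1+1 = 0 carry 1
  1+0+1 = 0 carry 1
  1+1+1 = 1 carry 1
  0+0+1 = 1
  0+1 = 1

0b1110001011111000110110000001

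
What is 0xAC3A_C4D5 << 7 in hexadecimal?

7 bits is not a whole number of base-16 digits; in binary: 10101100001110101100010011010101 << 7 = 101011000011101011000100110101010000000.

0x561D626A80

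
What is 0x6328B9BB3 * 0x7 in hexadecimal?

0x2B61D141E5

Multiply each base-16 digit by 7, carrying:
  3×7 = 21 → write 5 carry 1
  B×7+1 = 78 → write E carry 4
  B×7+4 = 81 → write 1 carry 5
  9×7+5 = 68 → write 4 carry 4
  B×7+4 = 81 → write 1 carry 5
  8×7+5 = 61 → write D carry 3
  2×7+3 = 17 → write 1 carry 1
  3×7+1 = 22 → write 6 carry 1
  6×7+1 = 43 → write B carry 2
  remaining carry: 2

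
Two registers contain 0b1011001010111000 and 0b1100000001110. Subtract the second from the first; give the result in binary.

Subtract column by column in base 2:
  0-0 → 0
  0-1 → 1 (borrow)
  0-1-1 → 0 (borrow)
  1-1-1 → 1 (borrow)
  1-0-1 → 0
  1-0 → 1
  0-0 → 0
  1-0 → 1
  0-0 → 0
  1-0 → 1
  0-0 → 0
  0-1 → 1 (borrow)
  1-1-1 → 1 (borrow)
  1-0-1 → 0
  0-0 → 0
  1-0 → 1

0b1001101010101010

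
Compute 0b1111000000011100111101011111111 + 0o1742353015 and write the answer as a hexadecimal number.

0x8798510c

0b1111000000011100111101011111111 = 0x780e7aff in hexadecimal.
0o1742353015 = 0xf89d60d in hexadecimal.
Add column by column in base 16, right to left:
  f+d = c carry 1
  f+0+1 = 0 carry 1
  a+6+1 = 1 carry 1
  7+d+1 = 5 carry 1
  e+9+1 = 8 carry 1
  0+8+1 = 9
  8+f = 7 carry 1
  7+0+1 = 8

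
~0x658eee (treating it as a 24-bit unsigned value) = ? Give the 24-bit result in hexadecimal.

Each hex digit d becomes f−d:
  6→9, 5→a, 8→7, e→1, e→1, e→1

0x9a7111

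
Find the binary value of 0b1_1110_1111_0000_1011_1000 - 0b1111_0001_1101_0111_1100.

0b11111101001100111100

Subtract column by column in base 2:
  0-0 → 0
  0-0 → 0
  0-1 → 1 (borrow)
  1-1-1 → 1 (borrow)
  1-1-1 → 1 (borrow)
  1-1-1 → 1 (borrow)
  0-1-1 → 0 (borrow)
  1-0-1 → 0
  0-1 → 1 (borrow)
  0-0-1 → 1 (borrow)
  0-1-1 → 0 (borrow)
  0-1-1 → 0 (borrow)
  1-1-1 → 1 (borrow)
  1-0-1 → 0
  1-0 → 1
  1-0 → 1
  0-1 → 1 (borrow)
  1-1-1 → 1 (borrow)
  1-1-1 → 1 (borrow)
  1-1-1 → 1 (borrow)
  1-0-1 → 0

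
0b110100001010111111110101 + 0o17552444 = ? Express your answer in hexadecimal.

0x10f8519

0b110100001010111111110101 = 0xd0aff5 in hexadecimal.
0o17552444 = 0x3ed524 in hexadecimal.
Add column by column in base 16, right to left:
  5+4 = 9
  f+2 = 1 carry 1
  f+5+1 = 5 carry 1
  a+d+1 = 8 carry 1
  0+e+1 = f
  d+3 = 0 carry 1
  final carry 1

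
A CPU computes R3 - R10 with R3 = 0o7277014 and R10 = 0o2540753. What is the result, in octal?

0o4536041

Subtract column by column in base 8:
  4-3 → 1
  1-5 → 4 (borrow)
  0-7-1 → 0 (borrow)
  7-0-1 → 6
  7-4 → 3
  2-5 → 5 (borrow)
  7-2-1 → 4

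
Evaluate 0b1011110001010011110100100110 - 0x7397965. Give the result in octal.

0b1011110001010011110100100110 = 0o1361236446 in octal.
0x7397965 = 0o716274545 in octal.
Subtract column by column in base 8:
  6-5 → 1
  4-4 → 0
  4-5 → 7 (borrow)
  6-4-1 → 1
  3-7 → 4 (borrow)
  2-2-1 → 7 (borrow)
  1-6-1 → 2 (borrow)
  6-1-1 → 4
  3-7 → 4 (borrow)
  1-0-1 → 0

0o442741701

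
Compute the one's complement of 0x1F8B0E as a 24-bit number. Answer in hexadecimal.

Each hex digit d becomes F−d:
  1→E, F→0, 8→7, B→4, 0→F, E→1

0xE074F1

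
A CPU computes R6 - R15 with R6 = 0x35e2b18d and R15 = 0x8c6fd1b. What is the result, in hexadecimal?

Subtract column by column in base 16:
  d-b → 2
  8-1 → 7
  1-d → 4 (borrow)
  b-f-1 → b (borrow)
  2-6-1 → b (borrow)
  e-c-1 → 1
  5-8 → d (borrow)
  3-0-1 → 2

0x2d1bb472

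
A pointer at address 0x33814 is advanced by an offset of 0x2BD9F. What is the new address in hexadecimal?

0x5F5B3

Add column by column in base 16, right to left:
  4+F = 3 carry 1
  1+9+1 = B
  8+D = 5 carry 1
  3+B+1 = F
  3+2 = 5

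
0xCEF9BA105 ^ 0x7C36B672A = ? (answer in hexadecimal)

0xB2CF0C62F

XOR each hex digit independently (no carries):
  C^7=B, E^C=2, F^3=C, 9^6=F, B^B=0, A^6=C, 1^7=6, 0^2=2, 5^A=F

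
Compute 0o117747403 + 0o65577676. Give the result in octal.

Add column by column in base 8, right to left:
  3+6 = 1 carry 1
  0+7+1 = 0 carry 1
  4+6+1 = 3 carry 1
  7+7+1 = 7 carry 1
  4+7+1 = 4 carry 1
  7+5+1 = 5 carry 1
  7+5+1 = 5 carry 1
  1+6+1 = 0 carry 1
  1+0+1 = 2

0o205547301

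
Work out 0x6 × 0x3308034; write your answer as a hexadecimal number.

Multiply each base-16 digit by 6, carrying:
  4×6 = 24 → write 8 carry 1
  3×6+1 = 19 → write 3 carry 1
  0×6+1 = 1 → write 1
  8×6 = 48 → write 0 carry 3
  0×6+3 = 3 → write 3
  3×6 = 18 → write 2 carry 1
  3×6+1 = 19 → write 3 carry 1
  remaining carry: 1

0x13230138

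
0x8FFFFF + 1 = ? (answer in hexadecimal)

The trailing 5 digits are F (max in base 16), so adding 1 cascades: they roll to 0 and the next digit up increments.

0x900000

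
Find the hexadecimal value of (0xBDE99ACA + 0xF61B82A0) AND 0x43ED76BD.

0x51428

Add column by column in base 16, right to left:
  A+0 = A
  C+A = 6 carry 1
  A+2+1 = D
  9+8 = 1 carry 1
  9+B+1 = 5 carry 1
  E+1+1 = 0 carry 1
  D+6+1 = 4 carry 1
  B+F+1 = B carry 1
  final carry 1
Sum = 0x1B4051D6A; now AND with 0x43ED76BD:
  1&0=0, B&4=0, 4&3=0, 0&E=0, 5&D=5, 1&7=1, D&6=4, 6&B=2, A&D=8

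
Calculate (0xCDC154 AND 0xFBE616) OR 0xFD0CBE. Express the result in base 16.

0xCDC154 AND 0xFBE616 = 0xC9C014.
Then OR with 0xFD0CBE.

0xFDCCBE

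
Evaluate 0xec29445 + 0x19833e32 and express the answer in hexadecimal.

0x2845d277

Add column by column in base 16, right to left:
  5+2 = 7
  4+3 = 7
  4+e = 2 carry 1
  9+3+1 = d
  2+3 = 5
  c+8 = 4 carry 1
  e+9+1 = 8 carry 1
  0+1+1 = 2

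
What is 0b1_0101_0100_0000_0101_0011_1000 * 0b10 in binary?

0b10101010000000101001110000

Multiply each base-2 digit by 2, carrying:
  0×2 = 0 → write 0
  0×2 = 0 → write 0
  0×2 = 0 → write 0
  1×2 = 2 → write 0 carry 1
  1×2+1 = 3 → write 1 carry 1
  1×2+1 = 3 → write 1 carry 1
  0×2+1 = 1 → write 1
  0×2 = 0 → write 0
  1×2 = 2 → write 0 carry 1
  0×2+1 = 1 → write 1
  1×2 = 2 → write 0 carry 1
  0×2+1 = 1 → write 1
  0×2 = 0 → write 0
  0×2 = 0 → write 0
  0×2 = 0 → write 0
  0×2 = 0 → write 0
  0×2 = 0 → write 0
  0×2 = 0 → write 0
  1×2 = 2 → write 0 carry 1
  0×2+1 = 1 → write 1
  1×2 = 2 → write 0 carry 1
  0×2+1 = 1 → write 1
  1×2 = 2 → write 0 carry 1
  0×2+1 = 1 → write 1
  1×2 = 2 → write 0 carry 1
  remaining carry: 1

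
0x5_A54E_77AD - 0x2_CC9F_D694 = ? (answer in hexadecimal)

0x2D8AEA119

Subtract column by column in base 16:
  D-4 → 9
  A-9 → 1
  7-6 → 1
  7-D → A (borrow)
  E-F-1 → E (borrow)
  4-9-1 → A (borrow)
  5-C-1 → 8 (borrow)
  A-C-1 → D (borrow)
  5-2-1 → 2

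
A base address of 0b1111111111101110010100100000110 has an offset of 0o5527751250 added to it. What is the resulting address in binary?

0b10101101010101101111101110101110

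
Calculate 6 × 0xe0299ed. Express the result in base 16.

0x540f9b8e

Multiply each base-16 digit by 6, carrying:
  d×6 = 78 → write e carry 4
  e×6+4 = 88 → write 8 carry 5
  9×6+5 = 59 → write b carry 3
  9×6+3 = 57 → write 9 carry 3
  2×6+3 = 15 → write f
  0×6 = 0 → write 0
  e×6 = 84 → write 4 carry 5
  remaining carry: 5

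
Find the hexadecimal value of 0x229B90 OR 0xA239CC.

0xA2BBDC

OR each hex digit independently (no carries):
  2|A=A, 2|2=2, 9|3=B, B|9=B, 9|C=D, 0|C=C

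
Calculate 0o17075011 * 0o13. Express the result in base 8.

0o246237143

Multiply each base-8 digit by 11, carrying:
  1×11 = 11 → write 3 carry 1
  1×11+1 = 12 → write 4 carry 1
  0×11+1 = 1 → write 1
  5×11 = 55 → write 7 carry 6
  7×11+6 = 83 → write 3 carry 10
  0×11+10 = 10 → write 2 carry 1
  7×11+1 = 78 → write 6 carry 9
  1×11+9 = 20 → write 4 carry 2
  remaining carry: 2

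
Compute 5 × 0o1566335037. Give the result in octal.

0o10520121233

Multiply each base-8 digit by 5, carrying:
  7×5 = 35 → write 3 carry 4
  3×5+4 = 19 → write 3 carry 2
  0×5+2 = 2 → write 2
  5×5 = 25 → write 1 carry 3
  3×5+3 = 18 → write 2 carry 2
  3×5+2 = 17 → write 1 carry 2
  6×5+2 = 32 → write 0 carry 4
  6×5+4 = 34 → write 2 carry 4
  5×5+4 = 29 → write 5 carry 3
  1×5+3 = 8 → write 0 carry 1
  remaining carry: 1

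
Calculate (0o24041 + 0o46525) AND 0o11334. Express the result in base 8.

0o10124

Add column by column in base 8, right to left:
  1+5 = 6
  4+2 = 6
  0+5 = 5
  4+6 = 2 carry 1
  2+4+1 = 7
Sum = 0o72566; now AND with 0o11334:
  7&1=1, 2&1=0, 5&3=1, 6&3=2, 6&4=4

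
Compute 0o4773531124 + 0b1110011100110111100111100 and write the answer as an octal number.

0o5157220620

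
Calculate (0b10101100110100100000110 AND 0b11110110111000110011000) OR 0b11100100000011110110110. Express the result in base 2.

0b11100100110011110110110

0b10101100110100100000110 AND 0b11110110111000110011000 = 0b10100100110000100000000.
Then OR with 0b11100100000011110110110.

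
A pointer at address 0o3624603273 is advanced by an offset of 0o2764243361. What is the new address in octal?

0o6611046654

Add column by column in base 8, right to left:
  3+1 = 4
  7+6 = 5 carry 1
  2+3+1 = 6
  3+3 = 6
  0+4 = 4
  6+2 = 0 carry 1
  4+4+1 = 1 carry 1
  2+6+1 = 1 carry 1
  6+7+1 = 6 carry 1
  3+2+1 = 6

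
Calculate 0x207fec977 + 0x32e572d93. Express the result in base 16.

Add column by column in base 16, right to left:
  7+3 = a
  7+9 = 0 carry 1
  9+d+1 = 7 carry 1
  c+2+1 = f
  e+7 = 5 carry 1
  f+5+1 = 5 carry 1
  7+e+1 = 6 carry 1
  0+2+1 = 3
  2+3 = 5

0x53655f70a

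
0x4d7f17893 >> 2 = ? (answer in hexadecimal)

0x135fc5e24

2 bits is not a whole number of base-16 digits; in binary: 10011010111111100010111100010010011 >> 2 = 100110101111111000101111000100100.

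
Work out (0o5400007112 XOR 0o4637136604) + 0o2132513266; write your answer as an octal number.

0o3371645204

First 0o5400007112 XOR 0o4637136604 = 0o1237131716.
Add column by column in base 8, right to left:
  6+6 = 4 carry 1
  1+6+1 = 0 carry 1
  7+2+1 = 2 carry 1
  1+3+1 = 5
  3+1 = 4
  1+5 = 6
  7+2 = 1 carry 1
  3+3+1 = 7
  2+1 = 3
  1+2 = 3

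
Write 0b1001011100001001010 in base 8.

0o1134112

Group the bits in threes: 001 001 011 100 001 001 010 → 1134112.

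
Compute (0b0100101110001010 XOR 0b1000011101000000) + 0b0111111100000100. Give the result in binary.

First 0b0100101110001010 XOR 0b1000011101000000 = 0b1100110011001010.
Add column by column in base 2, right to left:
  0+0 = 0
  1+0 = 1
  0+1 = 1
  1+0 = 1
  0+0 = 0
  0+0 = 0
  1+0 = 1
  1+0 = 1
  0+1 = 1
  0+1 = 1
  1+1 = 0 carry 1
  1+1+1 = 1 carry 1
  0+1+1 = 0 carry 1
  0+1+1 = 0 carry 1
  1+1+1 = 1 carry 1
  1+0+1 = 0 carry 1
  final carry 1

0b10100101111001110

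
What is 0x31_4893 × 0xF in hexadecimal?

Multiply each base-16 digit by 15, carrying:
  3×15 = 45 → write D carry 2
  9×15+2 = 137 → write 9 carry 8
  8×15+8 = 128 → write 0 carry 8
  4×15+8 = 68 → write 4 carry 4
  1×15+4 = 19 → write 3 carry 1
  3×15+1 = 46 → write E carry 2
  remaining carry: 2

0x2E3409D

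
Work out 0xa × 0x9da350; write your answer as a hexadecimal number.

0x6286120

Multiply each base-16 digit by 10, carrying:
  0×10 = 0 → write 0
  5×10 = 50 → write 2 carry 3
  3×10+3 = 33 → write 1 carry 2
  a×10+2 = 102 → write 6 carry 6
  d×10+6 = 136 → write 8 carry 8
  9×10+8 = 98 → write 2 carry 6
  remaining carry: 6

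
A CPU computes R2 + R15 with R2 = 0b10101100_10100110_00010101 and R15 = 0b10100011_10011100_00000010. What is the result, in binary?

0b1010100000100001000010111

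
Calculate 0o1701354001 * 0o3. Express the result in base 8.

0o5504304003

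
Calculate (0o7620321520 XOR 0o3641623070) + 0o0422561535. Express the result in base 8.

First 0o7620321520 XOR 0o3641623070 = 0o4061502550.
Add column by column in base 8, right to left:
  0+5 = 5
  5+3 = 0 carry 1
  5+5+1 = 3 carry 1
  2+1+1 = 4
  0+6 = 6
  5+5 = 2 carry 1
  1+2+1 = 4
  6+2 = 0 carry 1
  0+4+1 = 5
  4+0 = 4

0o4504264305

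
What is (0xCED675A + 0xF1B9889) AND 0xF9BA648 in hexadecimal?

0xC08A640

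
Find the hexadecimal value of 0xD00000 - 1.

0xCFFFFF

The trailing 5 digits are 0, so subtracting 1 borrows through: they become F and the next digit up decrements.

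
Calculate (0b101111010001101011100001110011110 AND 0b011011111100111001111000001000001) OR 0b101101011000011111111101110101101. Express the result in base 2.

0b101111011000111111111101110101101

0b101111010001101011100001110011110 AND 0b011011111100111001111000001000001 = 0b001011010000101001100000000000000.
Then OR with 0b101101011000011111111101110101101.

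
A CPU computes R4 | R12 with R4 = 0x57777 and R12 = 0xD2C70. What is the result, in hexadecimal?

OR each hex digit independently (no carries):
  5|D=D, 7|2=7, 7|C=F, 7|7=7, 7|0=7

0xD7F77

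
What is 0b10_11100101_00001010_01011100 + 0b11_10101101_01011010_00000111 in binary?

Add column by column in base 2, right to left:
  0+1 = 1
  0+1 = 1
  1+1 = 0 carry 1
  1+0+1 = 0 carry 1
  1+0+1 = 0 carry 1
  0+0+1 = 1
  1+0 = 1
  0+0 = 0
  0+0 = 0
  1+1 = 0 carry 1
  0+0+1 = 1
  1+1 = 0 carry 1
  0+1+1 = 0 carry 1
  0+0+1 = 1
  0+1 = 1
  0+0 = 0
  1+1 = 0 carry 1
  0+0+1 = 1
  1+1 = 0 carry 1
  0+1+1 = 0 carry 1
  0+0+1 = 1
  1+1 = 0 carry 1
  1+0+1 = 0 carry 1
  1+1+1 = 1 carry 1
  0+1+1 = 0 carry 1
  1+1+1 = 1 carry 1
  final carry 1

0b110100100100110010001100011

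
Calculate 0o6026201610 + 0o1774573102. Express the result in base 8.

0o10022774712

Add column by column in base 8, right to left:
  0+2 = 2
  1+0 = 1
  6+1 = 7
  1+3 = 4
  0+7 = 7
  2+5 = 7
  6+4 = 2 carry 1
  2+7+1 = 2 carry 1
  0+7+1 = 0 carry 1
  6+1+1 = 0 carry 1
  final carry 1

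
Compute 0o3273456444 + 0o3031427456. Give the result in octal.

0o6325106122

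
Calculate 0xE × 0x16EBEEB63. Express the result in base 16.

Multiply each base-16 digit by 14, carrying:
  3×14 = 42 → write A carry 2
  6×14+2 = 86 → write 6 carry 5
  B×14+5 = 159 → write F carry 9
  E×14+9 = 205 → write D carry 12
  E×14+12 = 208 → write 0 carry 13
  B×14+13 = 167 → write 7 carry 10
  E×14+10 = 206 → write E carry 12
  6×14+12 = 96 → write 0 carry 6
  1×14+6 = 20 → write 4 carry 1
  remaining carry: 1

0x140E70DF6A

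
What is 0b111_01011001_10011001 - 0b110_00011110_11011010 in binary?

Subtract column by column in base 2:
  1-0 → 1
  0-1 → 1 (borrow)
  0-0-1 → 1 (borrow)
  1-1-1 → 1 (borrow)
  1-1-1 → 1 (borrow)
  0-0-1 → 1 (borrow)
  0-1-1 → 0 (borrow)
  1-1-1 → 1 (borrow)
  1-0-1 → 0
  0-1 → 1 (borrow)
  0-1-1 → 0 (borrow)
  1-1-1 → 1 (borrow)
  1-1-1 → 1 (borrow)
  0-0-1 → 1 (borrow)
  1-0-1 → 0
  0-0 → 0
  1-0 → 1
  1-1 → 0
  1-1 → 0

0b10011101010111111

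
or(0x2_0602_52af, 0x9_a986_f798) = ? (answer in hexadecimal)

0xbaf86f7bf

OR each hex digit independently (no carries):
  2|9=b, 0|a=a, 6|9=f, 0|8=8, 2|6=6, 5|f=f, 2|7=7, a|9=b, f|8=f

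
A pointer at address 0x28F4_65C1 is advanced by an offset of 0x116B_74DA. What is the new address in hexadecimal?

Add column by column in base 16, right to left:
  1+A = B
  C+D = 9 carry 1
  5+4+1 = A
  6+7 = D
  4+B = F
  F+6 = 5 carry 1
  8+1+1 = A
  2+1 = 3

0x3A5FDA9B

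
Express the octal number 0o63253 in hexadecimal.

0x66ab

Each octal digit is 3 bits: 6=110 3=011 2=010 5=101 3=011.
Group the bits into nibbles: 0110 0110 1010 1011 → 66ab.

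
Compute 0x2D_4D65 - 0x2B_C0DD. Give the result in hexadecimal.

0x18C88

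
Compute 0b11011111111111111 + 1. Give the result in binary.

The trailing 14 digits are 1 (max in base 2), so adding 1 cascades: they roll to 0 and the next digit up increments.

0b11100000000000000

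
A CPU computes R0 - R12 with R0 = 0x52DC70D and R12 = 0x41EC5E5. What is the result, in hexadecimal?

0x10F0128

Subtract column by column in base 16:
  D-5 → 8
  0-E → 2 (borrow)
  7-5-1 → 1
  C-C → 0
  D-E → F (borrow)
  2-1-1 → 0
  5-4 → 1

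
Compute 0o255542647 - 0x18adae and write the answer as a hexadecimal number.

0o255542647 = 0x2b6c5a7 in hexadecimal.
Subtract column by column in base 16:
  7-e → 9 (borrow)
  a-a-1 → f (borrow)
  5-d-1 → 7 (borrow)
  c-a-1 → 1
  6-8 → e (borrow)
  b-1-1 → 9
  2-0 → 2

0x29e17f9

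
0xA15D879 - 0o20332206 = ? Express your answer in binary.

0xA15D879 = 0b1010000101011101100001111001 in binary.
0o20332206 = 0b10000011011010010000110 in binary.
Subtract column by column in base 2:
  1-0 → 1
  0-1 → 1 (borrow)
  0-1-1 → 0 (borrow)
  1-0-1 → 0
  1-0 → 1
  1-0 → 1
  1-0 → 1
  0-1 → 1 (borrow)
  0-0-1 → 1 (borrow)
  0-0-1 → 1 (borrow)
  0-1-1 → 0 (borrow)
  1-0-1 → 0
  1-1 → 0
  0-1 → 1 (borrow)
  1-0-1 → 0
  1-1 → 0
  1-1 → 0
  0-0 → 0
  1-0 → 1
  0-0 → 0
  1-0 → 1
  0-0 → 0
  0-1 → 1 (borrow)
  0-0-1 → 1 (borrow)
  0-0-1 → 1 (borrow)
  1-0-1 → 0
  0-0 → 0
  1-0 → 1

0b1001110101000010001111110011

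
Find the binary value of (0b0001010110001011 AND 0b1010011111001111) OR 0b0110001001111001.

0b0001010110001011 AND 0b1010011111001111 = 0b0000010110001011.
Then OR with 0b0110001001111001.

0b110011111111011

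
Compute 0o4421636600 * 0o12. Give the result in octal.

Multiply each base-8 digit by 10, carrying:
  0×10 = 0 → write 0
  0×10 = 0 → write 0
  6×10 = 60 → write 4 carry 7
  6×10+7 = 67 → write 3 carry 8
  3×10+8 = 38 → write 6 carry 4
  6×10+4 = 64 → write 0 carry 8
  1×10+8 = 18 → write 2 carry 2
  2×10+2 = 22 → write 6 carry 2
  4×10+2 = 42 → write 2 carry 5
  4×10+5 = 45 → write 5 carry 5
  remaining carry: 5

0o55262063400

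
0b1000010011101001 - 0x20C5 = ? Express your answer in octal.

0o62044

0b1000010011101001 = 0o102351 in octal.
0x20C5 = 0o20305 in octal.
Subtract column by column in base 8:
  1-5 → 4 (borrow)
  5-0-1 → 4
  3-3 → 0
  2-0 → 2
  0-2 → 6 (borrow)
  1-0-1 → 0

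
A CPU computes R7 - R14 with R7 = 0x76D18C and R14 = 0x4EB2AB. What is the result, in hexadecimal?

0x281EE1

Subtract column by column in base 16:
  C-B → 1
  8-A → E (borrow)
  1-2-1 → E (borrow)
  D-B-1 → 1
  6-E → 8 (borrow)
  7-4-1 → 2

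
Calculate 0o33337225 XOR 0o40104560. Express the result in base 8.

0o73233745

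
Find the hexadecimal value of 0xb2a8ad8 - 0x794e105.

0x395a9d3

Subtract column by column in base 16:
  8-5 → 3
  d-0 → d
  a-1 → 9
  8-e → a (borrow)
  a-4-1 → 5
  2-9 → 9 (borrow)
  b-7-1 → 3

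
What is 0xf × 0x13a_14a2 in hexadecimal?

0x1267357e

Multiply each base-16 digit by 15, carrying:
  2×15 = 30 → write e carry 1
  a×15+1 = 151 → write 7 carry 9
  4×15+9 = 69 → write 5 carry 4
  1×15+4 = 19 → write 3 carry 1
  a×15+1 = 151 → write 7 carry 9
  3×15+9 = 54 → write 6 carry 3
  1×15+3 = 18 → write 2 carry 1
  remaining carry: 1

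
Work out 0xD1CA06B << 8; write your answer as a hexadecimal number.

Shifting left by 8 bits = 2 hex digits: append 2 zeros.

0xD1CA06B00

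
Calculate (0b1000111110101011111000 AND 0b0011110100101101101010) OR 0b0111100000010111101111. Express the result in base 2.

0b1000111110101011111000 AND 0b0011110100101101101010 = 0b0000110100101001101000.
Then OR with 0b0111100000010111101111.

0b111110100111111101111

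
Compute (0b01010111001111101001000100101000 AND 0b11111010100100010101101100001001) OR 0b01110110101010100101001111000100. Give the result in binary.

0b1110110101110100101001111001100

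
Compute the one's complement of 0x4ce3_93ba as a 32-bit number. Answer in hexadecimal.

Each hex digit d becomes f−d:
  4→b, c→3, e→1, 3→c, 9→6, 3→c, b→4, a→5

0xb31c6c45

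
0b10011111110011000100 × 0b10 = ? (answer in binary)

0b100111111100110001000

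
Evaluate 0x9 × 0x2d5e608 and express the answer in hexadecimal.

0x19851648

Multiply each base-16 digit by 9, carrying:
  8×9 = 72 → write 8 carry 4
  0×9+4 = 4 → write 4
  6×9 = 54 → write 6 carry 3
  e×9+3 = 129 → write 1 carry 8
  5×9+8 = 53 → write 5 carry 3
  d×9+3 = 120 → write 8 carry 7
  2×9+7 = 25 → write 9 carry 1
  remaining carry: 1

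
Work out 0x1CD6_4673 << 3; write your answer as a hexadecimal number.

0xE6B23398

3 bits is not a whole number of base-16 digits; in binary: 11100110101100100011001110011 << 3 = 11100110101100100011001110011000.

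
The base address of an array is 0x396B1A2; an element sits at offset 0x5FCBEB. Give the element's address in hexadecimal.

0x3F67D8D

Add column by column in base 16, right to left:
  2+B = D
  A+E = 8 carry 1
  1+B+1 = D
  B+C = 7 carry 1
  6+F+1 = 6 carry 1
  9+5+1 = F
  3+0 = 3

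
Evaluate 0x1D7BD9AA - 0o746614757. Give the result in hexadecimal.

0o746614757 = 0x79B19EF in hexadecimal.
Subtract column by column in base 16:
  A-F → B (borrow)
  A-E-1 → B (borrow)
  9-9-1 → F (borrow)
  D-1-1 → B
  B-B → 0
  7-9 → E (borrow)
  D-7-1 → 5
  1-0 → 1

0x15E0BFBB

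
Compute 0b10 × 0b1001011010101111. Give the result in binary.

0b10010110101011110

Multiply each base-2 digit by 2, carrying:
  1×2 = 2 → write 0 carry 1
  1×2+1 = 3 → write 1 carry 1
  1×2+1 = 3 → write 1 carry 1
  1×2+1 = 3 → write 1 carry 1
  0×2+1 = 1 → write 1
  1×2 = 2 → write 0 carry 1
  0×2+1 = 1 → write 1
  1×2 = 2 → write 0 carry 1
  0×2+1 = 1 → write 1
  1×2 = 2 → write 0 carry 1
  1×2+1 = 3 → write 1 carry 1
  0×2+1 = 1 → write 1
  1×2 = 2 → write 0 carry 1
  0×2+1 = 1 → write 1
  0×2 = 0 → write 0
  1×2 = 2 → write 0 carry 1
  remaining carry: 1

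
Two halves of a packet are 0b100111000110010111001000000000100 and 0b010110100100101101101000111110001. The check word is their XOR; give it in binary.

XOR bit by bit (1 where the bits differ):
  100111000110010111001000000000100
^ 010110100100101101101000111110001
= 110001100010111010100000111110101

0b110001100010111010100000111110101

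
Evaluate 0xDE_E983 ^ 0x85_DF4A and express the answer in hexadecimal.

XOR each hex digit independently (no carries):
  D^8=5, E^5=B, E^D=3, 9^F=6, 8^4=C, 3^A=9

0x5B36C9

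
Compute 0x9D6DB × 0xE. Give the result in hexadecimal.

Multiply each base-16 digit by 14, carrying:
  B×14 = 154 → write A carry 9
  D×14+9 = 191 → write F carry 11
  6×14+11 = 95 → write F carry 5
  D×14+5 = 187 → write B carry 11
  9×14+11 = 137 → write 9 carry 8
  remaining carry: 8

0x89BFFA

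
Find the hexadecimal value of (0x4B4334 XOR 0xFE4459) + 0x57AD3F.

0x10CB4AC

First 0x4B4334 XOR 0xFE4459 = 0xB5076D.
Add column by column in base 16, right to left:
  D+F = C carry 1
  6+3+1 = A
  7+D = 4 carry 1
  0+A+1 = B
  5+7 = C
  B+5 = 0 carry 1
  final carry 1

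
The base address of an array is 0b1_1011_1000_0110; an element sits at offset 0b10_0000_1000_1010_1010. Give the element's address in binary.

Add column by column in base 2, right to left:
  0+0 = 0
  1+1 = 0 carry 1
  1+0+1 = 0 carry 1
  0+1+1 = 0 carry 1
  0+0+1 = 1
  0+1 = 1
  0+0 = 0
  1+1 = 0 carry 1
  1+0+1 = 0 carry 1
  1+0+1 = 0 carry 1
  0+0+1 = 1
  1+1 = 0 carry 1
  1+0+1 = 0 carry 1
  0+0+1 = 1
  0+0 = 0
  0+0 = 0
  0+0 = 0
  0+1 = 1

0b100010010000110000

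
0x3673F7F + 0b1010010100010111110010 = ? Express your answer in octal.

0x3673F7F = 0o331637577 in octal.
0b1010010100010111110010 = 0o12242762 in octal.
Add column by column in base 8, right to left:
  7+2 = 1 carry 1
  7+6+1 = 6 carry 1
  5+7+1 = 5 carry 1
  7+2+1 = 2 carry 1
  3+4+1 = 0 carry 1
  6+2+1 = 1 carry 1
  1+2+1 = 4
  3+1 = 4
  3+0 = 3

0o344102561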